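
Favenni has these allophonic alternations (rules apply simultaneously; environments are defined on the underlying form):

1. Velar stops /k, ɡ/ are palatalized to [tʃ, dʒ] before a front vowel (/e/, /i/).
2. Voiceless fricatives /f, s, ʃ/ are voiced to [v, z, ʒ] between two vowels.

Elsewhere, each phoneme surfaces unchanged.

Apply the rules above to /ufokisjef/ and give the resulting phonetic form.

/u/ (word-initial) is unaffected → [u].
/f/ meets the environment for rule 2 (between two vowels) → [v].
/o/ — not in any rule's target class → [o].
/k/ (between /o/ and /i/): before a front vowel, so rule 1 applies → [tʃ].
/i/ (between /k/ and /s/) is unaffected → [i].
/s/ — between /i/ and /j/; rule 2 does not apply here → [s].
/j/ — not in any rule's target class → [j].
/e/ (between /j/ and /f/) is unaffected → [e].
/f/ — word-final; rule 2 does not apply here → [f].

[uvotʃisjef]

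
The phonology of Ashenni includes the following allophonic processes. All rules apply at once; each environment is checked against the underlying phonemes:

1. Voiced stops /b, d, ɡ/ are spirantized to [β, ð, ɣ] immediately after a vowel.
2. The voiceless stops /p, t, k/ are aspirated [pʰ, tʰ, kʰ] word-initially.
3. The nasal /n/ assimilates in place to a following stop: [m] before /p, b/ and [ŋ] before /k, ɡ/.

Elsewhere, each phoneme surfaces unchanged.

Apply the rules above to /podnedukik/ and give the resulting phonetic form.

[pʰoðneðukik]

/p/ (word-initial): word-initially, so rule 2 applies → [pʰ].
/o/ stays [o].
/d/ meets the environment for rule 1 (immediately after a vowel) → [ð].
/n/ — between /d/ and /e/; rule 3 does not apply here → [n].
/e/ (between /n/ and /d/) is unaffected → [e].
/d/ — between /e/ and /u/, immediately after a vowel — surfaces as [ð] (rule 1).
/u/ stays [u].
/k/ (between /u/ and /i/) fails the environment for rule 2, so it stays [k].
/i/ (between /k/ and /k/): no rule targets it → [i].
/k/ (word-final): rule 2 targets it, but not word-initially → unchanged [k].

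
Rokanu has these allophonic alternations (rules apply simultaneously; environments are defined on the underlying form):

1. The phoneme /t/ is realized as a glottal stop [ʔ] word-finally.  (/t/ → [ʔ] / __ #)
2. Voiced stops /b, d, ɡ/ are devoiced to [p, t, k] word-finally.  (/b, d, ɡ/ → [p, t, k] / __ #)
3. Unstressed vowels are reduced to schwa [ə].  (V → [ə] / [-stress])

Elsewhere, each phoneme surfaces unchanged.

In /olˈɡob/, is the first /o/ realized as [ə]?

/o/ meets the environment for rule 3 (in an unstressed syllable) → [ə].
The actual realization is [ə], which matches [ə].

Yes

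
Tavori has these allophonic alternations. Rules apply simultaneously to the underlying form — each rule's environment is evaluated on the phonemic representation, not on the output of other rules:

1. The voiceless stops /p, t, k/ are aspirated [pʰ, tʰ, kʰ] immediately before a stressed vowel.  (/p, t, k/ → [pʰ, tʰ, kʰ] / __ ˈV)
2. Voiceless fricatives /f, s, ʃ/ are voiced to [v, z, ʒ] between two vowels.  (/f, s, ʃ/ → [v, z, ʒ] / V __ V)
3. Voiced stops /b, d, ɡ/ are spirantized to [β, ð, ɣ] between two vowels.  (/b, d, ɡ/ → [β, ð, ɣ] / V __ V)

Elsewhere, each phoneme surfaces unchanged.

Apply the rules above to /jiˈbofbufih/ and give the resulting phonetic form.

/j/ — not in any rule's target class → [j].
/i/ (between /j/ and /b/) is unaffected → [i].
/b/ (between /i/ and /o/): between two vowels, so rule 3 applies → [β].
/o/ (between /b/ and /f/): no rule targets it → [o].
/f/ (between /o/ and /b/) is in the target of rule 2 but the environment (between two vowels) is not met → [f].
/b/ (between /f/ and /u/): rule 3 targets it, but not between two vowels → unchanged [b].
/u/ stays [u].
/f/ (between /u/ and /i/): between two vowels, so rule 2 applies → [v].
/i/ (between /f/ and /h/) is unaffected → [i].
/h/ (word-final): no rule targets it → [h].

[jiˈβofbuvih]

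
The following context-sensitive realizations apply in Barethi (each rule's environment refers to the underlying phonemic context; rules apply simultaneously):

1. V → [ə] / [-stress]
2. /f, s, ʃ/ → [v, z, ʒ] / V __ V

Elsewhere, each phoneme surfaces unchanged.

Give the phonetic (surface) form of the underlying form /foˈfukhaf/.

/f/ (word-initial) is in the target of rule 2 but the environment (between two vowels) is not met → [f].
Rule 1 applies to /o/ (between /f/ and /f/: in an unstressed syllable) → [ə].
/f/ — between /o/ and /u/, between two vowels — surfaces as [v] (rule 2).
/u/ (between /f/ and /k/): rule 1 targets it, but not in an unstressed syllable → unchanged [u].
/k/ — not in any rule's target class → [k].
/h/ — not in any rule's target class → [h].
Rule 1 applies to /a/ (between /h/ and /f/: in an unstressed syllable) → [ə].
/f/ (word-final) is in the target of rule 2 but the environment (between two vowels) is not met → [f].

[fəˈvukhəf]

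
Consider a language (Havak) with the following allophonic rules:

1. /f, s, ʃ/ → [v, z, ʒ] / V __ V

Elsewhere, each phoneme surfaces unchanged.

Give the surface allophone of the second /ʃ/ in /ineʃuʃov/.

/ʃ/ (between /u/ and /o/) occurs between two vowels → [ʒ] by rule 1.

[ʒ]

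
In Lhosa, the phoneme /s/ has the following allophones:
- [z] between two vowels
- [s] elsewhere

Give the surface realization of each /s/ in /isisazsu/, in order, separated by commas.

[z], [z], [s]

Occurrence 1 (position 2): between two vowels → [z].
Occurrence 2 (position 4): between two vowels → [z].
Occurrence 3 (position 7): no conditioning environment matches → elsewhere allophone [s].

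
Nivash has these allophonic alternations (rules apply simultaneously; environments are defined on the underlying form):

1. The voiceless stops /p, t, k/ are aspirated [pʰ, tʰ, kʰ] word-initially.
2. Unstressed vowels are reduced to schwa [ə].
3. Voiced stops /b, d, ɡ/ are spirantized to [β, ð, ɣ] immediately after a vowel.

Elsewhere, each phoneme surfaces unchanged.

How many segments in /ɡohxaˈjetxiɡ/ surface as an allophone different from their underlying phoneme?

4

Segments that undergo a rule: /o/ → [ə] (rule 2); /a/ → [ə] (rule 2); /i/ → [ə] (rule 2); /ɡ/ → [ɣ] (rule 3).
All other segments surface unchanged.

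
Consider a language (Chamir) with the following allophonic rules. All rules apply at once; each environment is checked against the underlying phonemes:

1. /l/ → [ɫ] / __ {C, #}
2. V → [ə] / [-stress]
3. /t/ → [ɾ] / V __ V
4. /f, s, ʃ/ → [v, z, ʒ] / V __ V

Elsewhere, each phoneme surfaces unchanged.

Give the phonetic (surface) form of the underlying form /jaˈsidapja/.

[jəˈzidəpjə]

/j/ (word-initial) is unaffected → [j].
Rule 2 applies to /a/ (between /j/ and /s/: in an unstressed syllable) → [ə].
Rule 4 applies to /s/ (between /a/ and /i/: between two vowels) → [z].
/i/ — between /s/ and /d/; rule 2 does not apply here → [i].
/d/ (between /i/ and /a/): no rule targets it → [d].
/a/ (between /d/ and /p/): in an unstressed syllable, so rule 2 applies → [ə].
/p/ — not in any rule's target class → [p].
/j/ (between /p/ and /a/) is unaffected → [j].
/a/ (word-final) occurs in an unstressed syllable → [ə] by rule 2.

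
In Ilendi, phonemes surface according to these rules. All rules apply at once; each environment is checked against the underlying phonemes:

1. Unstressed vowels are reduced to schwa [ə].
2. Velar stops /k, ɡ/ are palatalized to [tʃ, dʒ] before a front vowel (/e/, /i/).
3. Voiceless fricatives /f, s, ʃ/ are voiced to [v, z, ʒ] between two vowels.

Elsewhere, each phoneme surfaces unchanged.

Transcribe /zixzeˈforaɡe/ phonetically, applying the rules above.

[zəxzəˈvorədʒə]

/z/ — not in any rule's target class → [z].
/i/ (between /z/ and /x/): in an unstressed syllable, so rule 1 applies → [ə].
/x/ (between /i/ and /z/): no rule targets it → [x].
/z/ (between /x/ and /e/) is unaffected → [z].
/e/ meets the environment for rule 1 (in an unstressed syllable) → [ə].
/f/ meets the environment for rule 3 (between two vowels) → [v].
/o/ (between /f/ and /r/): rule 1 targets it, but not in an unstressed syllable → unchanged [o].
/r/ (between /o/ and /a/) is unaffected → [r].
/a/ (between /r/ and /ɡ/): in an unstressed syllable, so rule 1 applies → [ə].
/ɡ/ — between /a/ and /e/, before a front vowel — surfaces as [dʒ] (rule 2).
Rule 1 applies to /e/ (word-final: in an unstressed syllable) → [ə].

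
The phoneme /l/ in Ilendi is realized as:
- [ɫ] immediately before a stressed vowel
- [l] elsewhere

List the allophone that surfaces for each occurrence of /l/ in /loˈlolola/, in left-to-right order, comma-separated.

Occurrence 1 (position 1): no conditioning environment matches → elsewhere allophone [l].
Occurrence 2 (position 3): immediately before a stressed vowel → [ɫ].
Occurrence 3 (position 5): no conditioning environment matches → elsewhere allophone [l].
Occurrence 4 (position 7): no conditioning environment matches → elsewhere allophone [l].

[l], [ɫ], [l], [l]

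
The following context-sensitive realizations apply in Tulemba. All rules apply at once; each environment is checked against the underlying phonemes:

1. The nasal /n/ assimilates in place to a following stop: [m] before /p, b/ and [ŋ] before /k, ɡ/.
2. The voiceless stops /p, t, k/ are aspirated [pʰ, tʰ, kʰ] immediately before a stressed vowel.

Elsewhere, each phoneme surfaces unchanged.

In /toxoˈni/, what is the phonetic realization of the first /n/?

/n/ (between /o/ and /i/) is in the target of rule 1 but the environment (before a labial or velar stop) is not met → [n].

[n]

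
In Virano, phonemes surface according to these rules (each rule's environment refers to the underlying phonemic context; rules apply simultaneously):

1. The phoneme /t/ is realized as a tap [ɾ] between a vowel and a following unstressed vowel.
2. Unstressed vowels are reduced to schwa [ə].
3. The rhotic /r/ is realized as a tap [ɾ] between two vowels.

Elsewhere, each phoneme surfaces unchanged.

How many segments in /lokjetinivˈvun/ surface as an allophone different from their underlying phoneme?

Segments that undergo a rule: /o/ → [ə] (rule 2); /e/ → [ə] (rule 2); /t/ → [ɾ] (rule 1); /i/ → [ə] (rule 2); /i/ → [ə] (rule 2).
All other segments surface unchanged.

5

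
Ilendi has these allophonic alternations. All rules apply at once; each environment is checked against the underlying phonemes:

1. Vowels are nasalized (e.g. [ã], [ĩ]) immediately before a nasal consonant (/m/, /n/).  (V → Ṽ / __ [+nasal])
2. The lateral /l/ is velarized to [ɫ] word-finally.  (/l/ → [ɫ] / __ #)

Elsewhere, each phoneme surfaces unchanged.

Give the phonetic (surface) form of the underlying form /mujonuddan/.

/m/ (word-initial) is unaffected → [m].
/u/ — between /m/ and /j/; rule 1 does not apply here → [u].
/j/ (between /u/ and /o/): no rule targets it → [j].
Rule 1 applies to /o/ (between /j/ and /n/: before a nasal consonant) → [õ].
/n/ — not in any rule's target class → [n].
/u/ (between /n/ and /d/) fails the environment for rule 1, so it stays [u].
/d/ stays [d].
/d/ (between /d/ and /a/) is unaffected → [d].
/a/ (between /d/ and /n/) occurs before a nasal consonant → [ã] by rule 1.
/n/ stays [n].

[mujõnuddãn]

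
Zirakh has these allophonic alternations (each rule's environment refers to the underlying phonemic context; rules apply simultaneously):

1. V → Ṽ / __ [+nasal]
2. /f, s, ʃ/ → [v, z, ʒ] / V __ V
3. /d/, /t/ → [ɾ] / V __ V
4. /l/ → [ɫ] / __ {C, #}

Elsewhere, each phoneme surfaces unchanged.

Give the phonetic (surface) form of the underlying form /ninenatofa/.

[nĩnẽnaɾova]

/n/ — not in any rule's target class → [n].
/i/ meets the environment for rule 1 (before a nasal consonant) → [ĩ].
/n/ — not in any rule's target class → [n].
/e/ (between /n/ and /n/) occurs before a nasal consonant → [ẽ] by rule 1.
/n/ (between /e/ and /a/): no rule targets it → [n].
/a/ (between /n/ and /t/): rule 1 targets it, but not before a nasal consonant → unchanged [a].
/t/ (between /a/ and /o/) occurs between two vowels → [ɾ] by rule 3.
/o/ (between /t/ and /f/) is in the target of rule 1 but the environment (before a nasal consonant) is not met → [o].
/f/ meets the environment for rule 2 (between two vowels) → [v].
/a/ (word-final) fails the environment for rule 1, so it stays [a].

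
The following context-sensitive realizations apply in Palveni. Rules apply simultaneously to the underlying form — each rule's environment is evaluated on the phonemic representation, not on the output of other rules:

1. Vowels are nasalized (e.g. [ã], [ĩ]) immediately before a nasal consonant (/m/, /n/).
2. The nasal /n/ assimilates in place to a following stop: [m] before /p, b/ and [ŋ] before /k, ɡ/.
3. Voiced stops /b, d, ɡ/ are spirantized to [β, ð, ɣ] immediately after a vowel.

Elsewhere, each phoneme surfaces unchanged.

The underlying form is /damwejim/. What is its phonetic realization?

[dãmwejĩm]

/d/ — word-initial; rule 3 does not apply here → [d].
/a/ — between /d/ and /m/, before a nasal consonant — surfaces as [ã] (rule 1).
/e/ (between /w/ and /j/) is in the target of rule 1 but the environment (before a nasal consonant) is not met → [e].
/i/ (between /j/ and /m/): before a nasal consonant, so rule 1 applies → [ĩ].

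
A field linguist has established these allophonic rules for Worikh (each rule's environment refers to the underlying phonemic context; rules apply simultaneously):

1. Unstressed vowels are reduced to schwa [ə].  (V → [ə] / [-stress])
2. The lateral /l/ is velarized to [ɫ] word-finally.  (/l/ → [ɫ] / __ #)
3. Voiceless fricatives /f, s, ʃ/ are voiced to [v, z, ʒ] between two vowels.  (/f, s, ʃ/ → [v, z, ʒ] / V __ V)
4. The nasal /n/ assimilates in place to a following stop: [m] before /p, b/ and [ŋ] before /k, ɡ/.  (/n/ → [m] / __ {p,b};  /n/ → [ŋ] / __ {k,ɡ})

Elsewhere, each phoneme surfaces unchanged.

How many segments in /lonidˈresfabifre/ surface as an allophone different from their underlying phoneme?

Segments that undergo a rule: /o/ → [ə] (rule 1); /i/ → [ə] (rule 1); /a/ → [ə] (rule 1); /i/ → [ə] (rule 1); /e/ → [ə] (rule 1).
All other segments surface unchanged.

5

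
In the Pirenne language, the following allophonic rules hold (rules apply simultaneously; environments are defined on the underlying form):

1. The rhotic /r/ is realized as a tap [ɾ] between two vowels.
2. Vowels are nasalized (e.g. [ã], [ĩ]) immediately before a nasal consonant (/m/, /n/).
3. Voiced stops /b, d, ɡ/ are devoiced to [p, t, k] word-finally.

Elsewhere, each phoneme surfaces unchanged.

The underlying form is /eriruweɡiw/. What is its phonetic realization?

/e/ — word-initial; rule 2 does not apply here → [e].
/r/ — between /e/ and /i/, between two vowels — surfaces as [ɾ] (rule 1).
/i/ (between /r/ and /r/) is in the target of rule 2 but the environment (before a nasal consonant) is not met → [i].
/r/ — between /i/ and /u/, between two vowels — surfaces as [ɾ] (rule 1).
/u/ — between /r/ and /w/; rule 2 does not apply here → [u].
/w/ (between /u/ and /e/): no rule targets it → [w].
/e/ (between /w/ and /ɡ/): rule 2 targets it, but not before a nasal consonant → unchanged [e].
/ɡ/ (between /e/ and /i/) is in the target of rule 3 but the environment (word-finally) is not met → [ɡ].
/i/ (between /ɡ/ and /w/) is in the target of rule 2 but the environment (before a nasal consonant) is not met → [i].
/w/ stays [w].

[eɾiɾuweɡiw]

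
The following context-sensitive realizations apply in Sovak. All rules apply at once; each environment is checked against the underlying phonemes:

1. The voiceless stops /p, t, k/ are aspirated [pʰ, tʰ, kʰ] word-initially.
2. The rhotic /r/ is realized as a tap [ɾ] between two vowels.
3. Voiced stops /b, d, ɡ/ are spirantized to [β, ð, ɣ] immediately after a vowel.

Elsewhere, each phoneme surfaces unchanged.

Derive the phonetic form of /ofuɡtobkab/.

[ofuɣtoβkaβ]

/o/ stays [o].
/f/ (between /o/ and /u/): no rule targets it → [f].
/u/ stays [u].
Rule 3 applies to /ɡ/ (between /u/ and /t/: immediately after a vowel) → [ɣ].
/t/ (between /ɡ/ and /o/) fails the environment for rule 1, so it stays [t].
/o/ stays [o].
/b/ (between /o/ and /k/): immediately after a vowel, so rule 3 applies → [β].
/k/ (between /b/ and /a/) is in the target of rule 1 but the environment (word-initially) is not met → [k].
/a/ — not in any rule's target class → [a].
Rule 3 applies to /b/ (word-final: immediately after a vowel) → [β].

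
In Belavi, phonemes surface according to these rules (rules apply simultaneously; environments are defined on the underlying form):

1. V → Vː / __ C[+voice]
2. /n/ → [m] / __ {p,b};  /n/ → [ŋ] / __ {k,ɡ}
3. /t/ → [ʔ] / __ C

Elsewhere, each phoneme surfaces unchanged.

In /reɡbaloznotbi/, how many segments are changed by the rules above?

Segments that undergo a rule: /e/ → [eː] (rule 1); /a/ → [aː] (rule 1); /o/ → [oː] (rule 1); /t/ → [ʔ] (rule 3).
All other segments surface unchanged.

4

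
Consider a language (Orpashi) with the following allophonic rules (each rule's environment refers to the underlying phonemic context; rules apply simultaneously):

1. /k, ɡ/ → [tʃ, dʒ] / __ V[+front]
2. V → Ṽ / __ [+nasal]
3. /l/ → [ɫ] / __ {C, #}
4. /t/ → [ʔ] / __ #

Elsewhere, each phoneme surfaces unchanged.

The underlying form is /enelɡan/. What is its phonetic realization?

Rule 2 applies to /e/ (word-initial: before a nasal consonant) → [ẽ].
/n/ stays [n].
/e/ (between /n/ and /l/) is in the target of rule 2 but the environment (before a nasal consonant) is not met → [e].
/l/ meets the environment for rule 3 (word-finally or immediately before a consonant) → [ɫ].
/ɡ/ — between /l/ and /a/; rule 1 does not apply here → [ɡ].
/a/ — between /ɡ/ and /n/, before a nasal consonant — surfaces as [ã] (rule 2).
/n/ stays [n].

[ẽneɫɡãn]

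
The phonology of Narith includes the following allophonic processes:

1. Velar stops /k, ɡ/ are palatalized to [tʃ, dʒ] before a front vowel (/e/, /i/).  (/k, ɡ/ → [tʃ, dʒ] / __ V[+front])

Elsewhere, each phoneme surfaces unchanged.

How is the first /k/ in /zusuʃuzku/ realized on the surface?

/k/ — between /z/ and /u/; rule 1 does not apply here → [k].

[k]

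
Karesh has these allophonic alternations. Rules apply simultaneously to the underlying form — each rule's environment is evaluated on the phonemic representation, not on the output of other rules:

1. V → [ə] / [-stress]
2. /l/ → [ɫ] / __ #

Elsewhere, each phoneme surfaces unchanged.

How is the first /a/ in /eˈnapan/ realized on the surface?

/a/ — between /n/ and /p/; rule 1 does not apply here → [a].

[a]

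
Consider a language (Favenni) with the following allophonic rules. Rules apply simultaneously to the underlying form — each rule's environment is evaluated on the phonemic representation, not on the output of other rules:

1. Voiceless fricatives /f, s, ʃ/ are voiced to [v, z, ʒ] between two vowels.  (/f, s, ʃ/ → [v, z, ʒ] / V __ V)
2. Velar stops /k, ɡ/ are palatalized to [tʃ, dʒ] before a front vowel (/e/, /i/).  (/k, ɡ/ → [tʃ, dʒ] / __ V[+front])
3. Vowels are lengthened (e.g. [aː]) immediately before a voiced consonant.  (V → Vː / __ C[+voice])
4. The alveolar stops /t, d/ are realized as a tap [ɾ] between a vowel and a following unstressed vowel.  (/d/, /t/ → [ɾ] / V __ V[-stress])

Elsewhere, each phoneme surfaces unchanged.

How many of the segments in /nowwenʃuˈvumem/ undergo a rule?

5

Segments that undergo a rule: /o/ → [oː] (rule 3); /e/ → [eː] (rule 3); /u/ → [uː] (rule 3); /u/ → [uː] (rule 3); /e/ → [eː] (rule 3).
All other segments surface unchanged.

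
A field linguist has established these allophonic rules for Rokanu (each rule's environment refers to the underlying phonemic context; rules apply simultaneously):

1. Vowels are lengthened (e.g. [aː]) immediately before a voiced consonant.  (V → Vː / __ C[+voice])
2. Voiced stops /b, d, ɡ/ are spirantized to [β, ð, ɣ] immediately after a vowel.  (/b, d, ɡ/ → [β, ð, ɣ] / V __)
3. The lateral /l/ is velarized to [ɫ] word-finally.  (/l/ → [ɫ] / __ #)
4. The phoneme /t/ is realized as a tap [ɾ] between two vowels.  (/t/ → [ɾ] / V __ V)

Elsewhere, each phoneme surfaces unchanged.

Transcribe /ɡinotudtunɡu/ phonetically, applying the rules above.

[ɡiːnoɾuːðtuːnɡu]

/ɡ/ (word-initial) fails the environment for rule 2, so it stays [ɡ].
/i/ (between /ɡ/ and /n/): before a voiced consonant, so rule 1 applies → [iː].
/n/ (between /i/ and /o/) is unaffected → [n].
/o/ (between /n/ and /t/): rule 1 targets it, but not before a voiced consonant → unchanged [o].
/t/ meets the environment for rule 4 (between two vowels) → [ɾ].
/u/ (between /t/ and /d/) occurs before a voiced consonant → [uː] by rule 1.
/d/ meets the environment for rule 2 (immediately after a vowel) → [ð].
/t/ (between /d/ and /u/) fails the environment for rule 4, so it stays [t].
Rule 1 applies to /u/ (between /t/ and /n/: before a voiced consonant) → [uː].
/n/ stays [n].
/ɡ/ — between /n/ and /u/; rule 2 does not apply here → [ɡ].
/u/ (word-final) is in the target of rule 1 but the environment (before a voiced consonant) is not met → [u].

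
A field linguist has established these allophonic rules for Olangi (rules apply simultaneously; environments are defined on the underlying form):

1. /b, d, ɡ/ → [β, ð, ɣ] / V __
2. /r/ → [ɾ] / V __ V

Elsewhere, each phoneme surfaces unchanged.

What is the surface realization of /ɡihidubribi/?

[ɡihiðuβriβi]

/ɡ/ (word-initial) is in the target of rule 1 but the environment (immediately after a vowel) is not met → [ɡ].
/d/ — between /i/ and /u/, immediately after a vowel — surfaces as [ð] (rule 1).
/b/ — between /u/ and /r/, immediately after a vowel — surfaces as [β] (rule 1).
/r/ (between /b/ and /i/) fails the environment for rule 2, so it stays [r].
/b/ meets the environment for rule 1 (immediately after a vowel) → [β].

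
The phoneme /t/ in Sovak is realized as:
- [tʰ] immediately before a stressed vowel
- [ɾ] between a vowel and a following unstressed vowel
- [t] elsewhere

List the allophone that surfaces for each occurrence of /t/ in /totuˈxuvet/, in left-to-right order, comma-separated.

Occurrence 1 (position 1): no conditioning environment matches → elsewhere allophone [t].
Occurrence 2 (position 3): between a vowel and an unstressed vowel → [ɾ].
Occurrence 3 (position 9): no conditioning environment matches → elsewhere allophone [t].

[t], [ɾ], [t]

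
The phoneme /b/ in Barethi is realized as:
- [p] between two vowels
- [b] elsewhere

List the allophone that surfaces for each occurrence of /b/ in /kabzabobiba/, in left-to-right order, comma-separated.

[b], [p], [p], [p]

Occurrence 1 (position 3): no conditioning environment matches → elsewhere allophone [b].
Occurrence 2 (position 6): between two vowels → [p].
Occurrence 3 (position 8): between two vowels → [p].
Occurrence 4 (position 10): between two vowels → [p].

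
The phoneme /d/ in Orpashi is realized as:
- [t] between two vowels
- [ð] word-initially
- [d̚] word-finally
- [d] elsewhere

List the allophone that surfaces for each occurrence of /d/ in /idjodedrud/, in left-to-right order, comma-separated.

[d], [t], [d], [d̚]

Occurrence 1 (position 2): no conditioning environment matches → elsewhere allophone [d].
Occurrence 2 (position 5): between two vowels → [t].
Occurrence 3 (position 7): no conditioning environment matches → elsewhere allophone [d].
Occurrence 4 (position 10): word-finally → [d̚].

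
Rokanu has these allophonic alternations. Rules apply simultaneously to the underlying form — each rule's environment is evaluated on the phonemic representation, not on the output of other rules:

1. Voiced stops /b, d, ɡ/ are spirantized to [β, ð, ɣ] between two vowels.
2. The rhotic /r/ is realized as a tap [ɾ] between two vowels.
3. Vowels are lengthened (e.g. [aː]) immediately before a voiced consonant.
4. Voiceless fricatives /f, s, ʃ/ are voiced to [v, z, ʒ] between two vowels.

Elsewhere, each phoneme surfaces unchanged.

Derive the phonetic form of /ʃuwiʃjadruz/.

/ʃ/ (word-initial) is in the target of rule 4 but the environment (between two vowels) is not met → [ʃ].
/u/ (between /ʃ/ and /w/): before a voiced consonant, so rule 3 applies → [uː].
/w/ stays [w].
/i/ (between /w/ and /ʃ/) is in the target of rule 3 but the environment (before a voiced consonant) is not met → [i].
/ʃ/ (between /i/ and /j/): rule 4 targets it, but not between two vowels → unchanged [ʃ].
/j/ (between /ʃ/ and /a/) is unaffected → [j].
Rule 3 applies to /a/ (between /j/ and /d/: before a voiced consonant) → [aː].
/d/ (between /a/ and /r/): rule 1 targets it, but not between two vowels → unchanged [d].
/r/ (between /d/ and /u/): rule 2 targets it, but not between two vowels → unchanged [r].
Rule 3 applies to /u/ (between /r/ and /z/: before a voiced consonant) → [uː].
/z/ (word-final): no rule targets it → [z].

[ʃuːwiʃjaːdruːz]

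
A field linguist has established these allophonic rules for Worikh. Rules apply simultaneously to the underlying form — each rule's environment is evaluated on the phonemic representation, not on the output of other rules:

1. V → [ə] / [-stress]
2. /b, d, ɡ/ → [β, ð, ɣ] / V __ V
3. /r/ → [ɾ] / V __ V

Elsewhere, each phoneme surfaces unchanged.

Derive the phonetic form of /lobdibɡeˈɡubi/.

[ləbdəbɡəˈɣuβə]

/o/ (between /l/ and /b/) occurs in an unstressed syllable → [ə] by rule 1.
/b/ (between /o/ and /d/) fails the environment for rule 2, so it stays [b].
/d/ — between /b/ and /i/; rule 2 does not apply here → [d].
/i/ (between /d/ and /b/) occurs in an unstressed syllable → [ə] by rule 1.
/b/ (between /i/ and /ɡ/) is in the target of rule 2 but the environment (between two vowels) is not met → [b].
/ɡ/ — between /b/ and /e/; rule 2 does not apply here → [ɡ].
/e/ — between /ɡ/ and /ɡ/, in an unstressed syllable — surfaces as [ə] (rule 1).
/ɡ/ (between /e/ and /u/) occurs between two vowels → [ɣ] by rule 2.
/u/ (between /ɡ/ and /b/) fails the environment for rule 1, so it stays [u].
/b/ (between /u/ and /i/) occurs between two vowels → [β] by rule 2.
Rule 1 applies to /i/ (word-final: in an unstressed syllable) → [ə].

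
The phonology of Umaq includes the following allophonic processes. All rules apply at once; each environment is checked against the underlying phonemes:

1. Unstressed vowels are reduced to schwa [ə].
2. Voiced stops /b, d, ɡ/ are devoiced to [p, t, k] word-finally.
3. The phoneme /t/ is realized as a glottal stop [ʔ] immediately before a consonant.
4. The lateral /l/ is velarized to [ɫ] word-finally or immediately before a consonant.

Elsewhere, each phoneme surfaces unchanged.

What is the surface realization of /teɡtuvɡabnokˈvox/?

[təɡtəvɡəbnəkˈvox]

/t/ (word-initial) is in the target of rule 3 but the environment (immediately before a consonant) is not met → [t].
/e/ — between /t/ and /ɡ/, in an unstressed syllable — surfaces as [ə] (rule 1).
/ɡ/ (between /e/ and /t/): rule 2 targets it, but not word-finally → unchanged [ɡ].
/t/ (between /ɡ/ and /u/) fails the environment for rule 3, so it stays [t].
/u/ meets the environment for rule 1 (in an unstressed syllable) → [ə].
/v/ (between /u/ and /ɡ/) is unaffected → [v].
/ɡ/ (between /v/ and /a/) fails the environment for rule 2, so it stays [ɡ].
/a/ — between /ɡ/ and /b/, in an unstressed syllable — surfaces as [ə] (rule 1).
/b/ (between /a/ and /n/) fails the environment for rule 2, so it stays [b].
/n/ stays [n].
/o/ (between /n/ and /k/) occurs in an unstressed syllable → [ə] by rule 1.
/k/ (between /o/ and /v/) is unaffected → [k].
/v/ (between /k/ and /o/): no rule targets it → [v].
/o/ — between /v/ and /x/; rule 1 does not apply here → [o].
/x/ stays [x].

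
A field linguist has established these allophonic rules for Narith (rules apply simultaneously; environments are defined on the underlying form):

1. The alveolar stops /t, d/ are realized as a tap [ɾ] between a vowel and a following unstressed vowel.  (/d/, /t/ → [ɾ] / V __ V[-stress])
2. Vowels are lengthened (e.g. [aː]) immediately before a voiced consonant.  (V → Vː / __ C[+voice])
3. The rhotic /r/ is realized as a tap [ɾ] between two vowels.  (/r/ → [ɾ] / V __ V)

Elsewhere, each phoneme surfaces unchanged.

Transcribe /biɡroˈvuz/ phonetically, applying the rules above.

/b/ stays [b].
Rule 2 applies to /i/ (between /b/ and /ɡ/: before a voiced consonant) → [iː].
/ɡ/ — not in any rule's target class → [ɡ].
/r/ (between /ɡ/ and /o/): rule 3 targets it, but not between two vowels → unchanged [r].
/o/ (between /r/ and /v/): before a voiced consonant, so rule 2 applies → [oː].
/v/ (between /o/ and /u/) is unaffected → [v].
/u/ — between /v/ and /z/, before a voiced consonant — surfaces as [uː] (rule 2).
/z/ stays [z].

[biːɡroːˈvuːz]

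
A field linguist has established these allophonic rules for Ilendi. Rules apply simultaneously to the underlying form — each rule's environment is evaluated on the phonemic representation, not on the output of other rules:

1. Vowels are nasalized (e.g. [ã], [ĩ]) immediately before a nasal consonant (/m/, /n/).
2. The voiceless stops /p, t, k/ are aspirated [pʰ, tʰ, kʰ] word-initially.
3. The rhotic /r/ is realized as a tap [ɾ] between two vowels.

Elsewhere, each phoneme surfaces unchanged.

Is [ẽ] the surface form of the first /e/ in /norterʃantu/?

No

/e/ (between /t/ and /r/): rule 1 targets it, but not before a nasal consonant → unchanged [e].
The actual realization is [e], not [ẽ].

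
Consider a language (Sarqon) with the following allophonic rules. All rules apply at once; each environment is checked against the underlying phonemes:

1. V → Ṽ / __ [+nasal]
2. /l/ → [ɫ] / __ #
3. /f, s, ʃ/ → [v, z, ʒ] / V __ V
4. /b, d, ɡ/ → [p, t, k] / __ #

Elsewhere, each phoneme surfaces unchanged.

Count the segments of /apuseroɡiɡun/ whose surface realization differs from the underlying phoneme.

2

Segments that undergo a rule: /s/ → [z] (rule 3); /u/ → [ũ] (rule 1).
All other segments surface unchanged.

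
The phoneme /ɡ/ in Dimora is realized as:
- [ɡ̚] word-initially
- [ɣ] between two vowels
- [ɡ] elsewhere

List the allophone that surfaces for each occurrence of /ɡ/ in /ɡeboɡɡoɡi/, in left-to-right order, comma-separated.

[ɡ̚], [ɡ], [ɡ], [ɣ]

Occurrence 1 (position 1): word-initially → [ɡ̚].
Occurrence 2 (position 5): no conditioning environment matches → elsewhere allophone [ɡ].
Occurrence 3 (position 6): no conditioning environment matches → elsewhere allophone [ɡ].
Occurrence 4 (position 8): between two vowels → [ɣ].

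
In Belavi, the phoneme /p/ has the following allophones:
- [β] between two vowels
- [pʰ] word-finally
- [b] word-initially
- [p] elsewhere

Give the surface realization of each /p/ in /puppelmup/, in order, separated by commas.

Occurrence 1 (position 1): word-initially → [b].
Occurrence 2 (position 3): no conditioning environment matches → elsewhere allophone [p].
Occurrence 3 (position 4): no conditioning environment matches → elsewhere allophone [p].
Occurrence 4 (position 9): word-finally → [pʰ].

[b], [p], [p], [pʰ]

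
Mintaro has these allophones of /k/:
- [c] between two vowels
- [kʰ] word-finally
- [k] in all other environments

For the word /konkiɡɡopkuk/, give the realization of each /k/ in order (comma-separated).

[k], [k], [k], [kʰ]

Occurrence 1 (position 1): no conditioning environment matches → elsewhere allophone [k].
Occurrence 2 (position 4): no conditioning environment matches → elsewhere allophone [k].
Occurrence 3 (position 10): no conditioning environment matches → elsewhere allophone [k].
Occurrence 4 (position 12): word-finally → [kʰ].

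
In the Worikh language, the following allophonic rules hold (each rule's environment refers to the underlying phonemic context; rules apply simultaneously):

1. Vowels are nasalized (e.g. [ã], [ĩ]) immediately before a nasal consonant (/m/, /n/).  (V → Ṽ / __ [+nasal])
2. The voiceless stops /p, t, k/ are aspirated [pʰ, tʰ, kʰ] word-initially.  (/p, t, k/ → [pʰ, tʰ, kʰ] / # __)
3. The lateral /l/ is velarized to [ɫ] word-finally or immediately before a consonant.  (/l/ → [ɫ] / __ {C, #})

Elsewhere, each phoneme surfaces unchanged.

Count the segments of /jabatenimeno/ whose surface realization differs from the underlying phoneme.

3

Segments that undergo a rule: /e/ → [ẽ] (rule 1); /i/ → [ĩ] (rule 1); /e/ → [ẽ] (rule 1).
All other segments surface unchanged.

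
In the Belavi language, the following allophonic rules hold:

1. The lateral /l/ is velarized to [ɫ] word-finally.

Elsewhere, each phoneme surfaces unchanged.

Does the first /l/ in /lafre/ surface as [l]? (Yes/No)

/l/ (word-initial) is in the target of rule 1 but the environment (word-finally) is not met → [l].
The actual realization is [l], which matches [l].

Yes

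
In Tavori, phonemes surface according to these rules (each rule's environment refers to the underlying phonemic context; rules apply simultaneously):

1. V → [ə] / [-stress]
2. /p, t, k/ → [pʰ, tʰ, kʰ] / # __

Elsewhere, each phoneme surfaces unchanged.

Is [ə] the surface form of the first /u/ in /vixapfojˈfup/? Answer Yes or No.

/u/ — between /f/ and /p/; rule 1 does not apply here → [u].
The actual realization is [u], not [ə].

No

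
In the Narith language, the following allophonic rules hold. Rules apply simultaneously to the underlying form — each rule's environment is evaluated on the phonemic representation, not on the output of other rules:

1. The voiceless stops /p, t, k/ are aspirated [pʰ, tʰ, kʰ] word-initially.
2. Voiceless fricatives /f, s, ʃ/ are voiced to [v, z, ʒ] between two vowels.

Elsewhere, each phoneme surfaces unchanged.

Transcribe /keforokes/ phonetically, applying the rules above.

Rule 1 applies to /k/ (word-initial: word-initially) → [kʰ].
Rule 2 applies to /f/ (between /e/ and /o/: between two vowels) → [v].
/k/ — between /o/ and /e/; rule 1 does not apply here → [k].
/s/ (word-final) fails the environment for rule 2, so it stays [s].

[kʰevorokes]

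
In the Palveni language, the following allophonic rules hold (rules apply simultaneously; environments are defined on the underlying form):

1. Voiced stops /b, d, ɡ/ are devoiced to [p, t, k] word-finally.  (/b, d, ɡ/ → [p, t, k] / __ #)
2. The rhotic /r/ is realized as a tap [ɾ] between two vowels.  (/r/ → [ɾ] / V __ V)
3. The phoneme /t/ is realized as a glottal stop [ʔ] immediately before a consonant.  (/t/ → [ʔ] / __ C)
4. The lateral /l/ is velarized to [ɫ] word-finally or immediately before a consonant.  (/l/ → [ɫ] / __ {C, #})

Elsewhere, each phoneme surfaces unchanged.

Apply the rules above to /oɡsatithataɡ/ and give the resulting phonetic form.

[oɡsatiʔhatak]

/ɡ/ (between /o/ and /s/) fails the environment for rule 1, so it stays [ɡ].
/t/ — between /a/ and /i/; rule 3 does not apply here → [t].
/t/ (between /i/ and /h/) occurs immediately before a consonant → [ʔ] by rule 3.
/t/ (between /a/ and /a/): rule 3 targets it, but not immediately before a consonant → unchanged [t].
/ɡ/ — word-final, word-finally — surfaces as [k] (rule 1).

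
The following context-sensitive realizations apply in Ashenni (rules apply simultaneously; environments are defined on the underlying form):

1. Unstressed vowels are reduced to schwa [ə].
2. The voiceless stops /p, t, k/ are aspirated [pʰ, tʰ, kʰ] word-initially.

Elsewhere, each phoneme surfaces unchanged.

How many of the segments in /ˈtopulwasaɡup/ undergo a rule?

Segments that undergo a rule: /t/ → [tʰ] (rule 2); /u/ → [ə] (rule 1); /a/ → [ə] (rule 1); /a/ → [ə] (rule 1); /u/ → [ə] (rule 1).
All other segments surface unchanged.

5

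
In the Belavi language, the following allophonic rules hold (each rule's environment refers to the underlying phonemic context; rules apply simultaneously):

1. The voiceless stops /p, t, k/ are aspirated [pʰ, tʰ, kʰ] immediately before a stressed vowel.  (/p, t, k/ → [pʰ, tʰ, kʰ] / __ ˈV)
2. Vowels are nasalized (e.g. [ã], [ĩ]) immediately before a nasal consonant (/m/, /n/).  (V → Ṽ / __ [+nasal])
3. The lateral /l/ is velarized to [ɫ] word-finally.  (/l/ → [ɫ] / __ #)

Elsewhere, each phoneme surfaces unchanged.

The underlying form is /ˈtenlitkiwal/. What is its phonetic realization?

[ˈtʰẽnlitkiwaɫ]

/t/ — word-initial, immediately before a stressed vowel — surfaces as [tʰ] (rule 1).
/e/ (between /t/ and /n/): before a nasal consonant, so rule 2 applies → [ẽ].
/n/ (between /e/ and /l/): no rule targets it → [n].
/l/ (between /n/ and /i/) is in the target of rule 3 but the environment (word-finally) is not met → [l].
/i/ (between /l/ and /t/) is in the target of rule 2 but the environment (before a nasal consonant) is not met → [i].
/t/ (between /i/ and /k/) is in the target of rule 1 but the environment (immediately before a stressed vowel) is not met → [t].
/k/ — between /t/ and /i/; rule 1 does not apply here → [k].
/i/ (between /k/ and /w/) is in the target of rule 2 but the environment (before a nasal consonant) is not met → [i].
/w/ (between /i/ and /a/) is unaffected → [w].
/a/ (between /w/ and /l/) is in the target of rule 2 but the environment (before a nasal consonant) is not met → [a].
/l/ — word-final, word-finally — surfaces as [ɫ] (rule 3).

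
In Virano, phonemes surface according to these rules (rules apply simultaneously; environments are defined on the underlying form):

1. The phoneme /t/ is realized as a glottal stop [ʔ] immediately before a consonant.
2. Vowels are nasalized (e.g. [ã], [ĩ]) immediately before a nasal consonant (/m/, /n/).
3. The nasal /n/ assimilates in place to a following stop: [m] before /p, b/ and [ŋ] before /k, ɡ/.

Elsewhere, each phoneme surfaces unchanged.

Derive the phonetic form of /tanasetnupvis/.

/t/ (word-initial) is in the target of rule 1 but the environment (immediately before a consonant) is not met → [t].
/a/ (between /t/ and /n/): before a nasal consonant, so rule 2 applies → [ã].
/n/ (between /a/ and /a/) fails the environment for rule 3, so it stays [n].
/a/ — between /n/ and /s/; rule 2 does not apply here → [a].
/s/ (between /a/ and /e/) is unaffected → [s].
/e/ — between /s/ and /t/; rule 2 does not apply here → [e].
/t/ — between /e/ and /n/, immediately before a consonant — surfaces as [ʔ] (rule 1).
/n/ (between /t/ and /u/) fails the environment for rule 3, so it stays [n].
/u/ (between /n/ and /p/) is in the target of rule 2 but the environment (before a nasal consonant) is not met → [u].
/p/ (between /u/ and /v/) is unaffected → [p].
/v/ — not in any rule's target class → [v].
/i/ (between /v/ and /s/): rule 2 targets it, but not before a nasal consonant → unchanged [i].
/s/ — not in any rule's target class → [s].

[tãnaseʔnupvis]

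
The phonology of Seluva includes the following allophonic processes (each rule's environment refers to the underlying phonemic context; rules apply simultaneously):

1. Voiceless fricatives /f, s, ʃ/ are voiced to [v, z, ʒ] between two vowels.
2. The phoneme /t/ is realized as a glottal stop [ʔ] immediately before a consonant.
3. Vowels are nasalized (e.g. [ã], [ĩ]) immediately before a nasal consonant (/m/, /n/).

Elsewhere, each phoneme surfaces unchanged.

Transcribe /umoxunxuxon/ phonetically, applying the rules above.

[ũmoxũnxuxõn]

/u/ (word-initial) occurs before a nasal consonant → [ũ] by rule 3.
/o/ (between /m/ and /x/) is in the target of rule 3 but the environment (before a nasal consonant) is not met → [o].
/u/ — between /x/ and /n/, before a nasal consonant — surfaces as [ũ] (rule 3).
/u/ (between /x/ and /x/): rule 3 targets it, but not before a nasal consonant → unchanged [u].
/o/ meets the environment for rule 3 (before a nasal consonant) → [õ].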